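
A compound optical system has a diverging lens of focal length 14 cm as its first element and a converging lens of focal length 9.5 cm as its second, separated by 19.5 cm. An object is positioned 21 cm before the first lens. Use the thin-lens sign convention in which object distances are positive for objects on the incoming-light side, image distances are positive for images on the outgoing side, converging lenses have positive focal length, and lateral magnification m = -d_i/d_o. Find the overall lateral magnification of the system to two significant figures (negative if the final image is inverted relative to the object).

-0.21

First lens: d_i1 = 1/(1/(-14) - 1/21) = -8.400 cm.
m_1 = -(-8.400)/21 = 0.4000.
The intermediate image is virtual, 8.400 cm to the left of lens 1, so d_o2 = L - d_i1 = 19.5 - (-8.400) = 27.900 cm.
Second lens: d_i2 = 1/(1/9.5 - 1/(27.900)) = 14.405 cm.
m_2 = -(14.405)/(27.900) = -0.5163.
The system's lateral magnification is m_1 m_2 = (0.4000)(-0.5163) = -0.2065.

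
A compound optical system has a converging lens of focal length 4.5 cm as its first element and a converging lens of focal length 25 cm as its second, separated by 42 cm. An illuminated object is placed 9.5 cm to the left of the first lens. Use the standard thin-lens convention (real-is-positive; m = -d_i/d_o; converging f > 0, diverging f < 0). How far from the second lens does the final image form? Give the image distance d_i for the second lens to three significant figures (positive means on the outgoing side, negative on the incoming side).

Lens 1: 1/d_i1 = 1/f_1 - 1/d_o1 = 1/4.5 - 1/9.5 = 0.11696 cm^-1, so d_i1 = 8.550 cm.
Object distance for lens 2: d_o2 = 42 - 8.550 = 33.450 cm.
Lens 2: 1/d_i2 = 1/f_2 - 1/d_o2 = 1/25 - 1/(33.450) = 0.01010 cm^-1, so d_i2 = 98.964 cm.

99.0 cm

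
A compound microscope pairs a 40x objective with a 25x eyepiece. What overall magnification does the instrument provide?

The overall magnification of a compound microscope is the product of the objective and eyepiece magnifications:
M = M_obj x M_eye = 40 x 25 = 1000.

1000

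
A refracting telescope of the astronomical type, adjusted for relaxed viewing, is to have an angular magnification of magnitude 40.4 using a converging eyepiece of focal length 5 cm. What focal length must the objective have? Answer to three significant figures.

202 cm

|M| = f_obj/|f_eye|, so f_obj = |M| x |f_eye| = 40.4 x 5 = 202.000 cm.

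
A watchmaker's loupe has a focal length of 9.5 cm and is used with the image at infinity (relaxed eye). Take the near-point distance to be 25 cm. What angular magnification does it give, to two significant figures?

2.6

M = D/f = 25/9.5 = 2.632.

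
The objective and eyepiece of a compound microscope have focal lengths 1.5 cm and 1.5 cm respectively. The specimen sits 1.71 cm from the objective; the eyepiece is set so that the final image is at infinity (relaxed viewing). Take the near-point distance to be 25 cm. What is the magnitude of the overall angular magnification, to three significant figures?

Objective: 1/d_i = 1/f_obj - 1/d_o = 1/1.5 - 1/1.71 = 0.08187 cm^-1, so d_i = 12.214 cm.
m_obj = -d_i/d_o = -12.214/1.71 = -7.143.
Eyepiece angular magnification (image at infinity): M_eye = D/f_e = 25/1.5 = 16.667.
Overall M = m_obj x M_eye = (-7.143)(16.667) = -119.05.
|M| = 119.05.

119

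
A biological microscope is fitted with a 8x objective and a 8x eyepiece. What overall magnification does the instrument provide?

64

The overall magnification of a compound microscope is the product of the objective and eyepiece magnifications:
M = M_obj x M_eye = 8 x 8 = 64.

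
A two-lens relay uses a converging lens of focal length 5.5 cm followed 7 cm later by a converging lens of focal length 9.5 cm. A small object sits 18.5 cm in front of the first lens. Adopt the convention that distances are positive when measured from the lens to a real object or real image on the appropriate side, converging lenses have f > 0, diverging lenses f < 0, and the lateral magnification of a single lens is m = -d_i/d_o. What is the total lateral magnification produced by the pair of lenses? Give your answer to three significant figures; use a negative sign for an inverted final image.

-0.389

Lens 1: 1/d_i1 = 1/f_1 - 1/d_o1 = 1/5.5 - 1/18.5 = 0.12776 cm^-1, so d_i1 = 7.827 cm.
m_1 = -(7.827)/18.5 = -0.4231.
This image would form 7.827 cm past lens 1, i.e. 0.827 cm beyond lens 2, so it is a virtual object for lens 2: d_o2 = 7 - 7.827 = -0.827 cm.
Lens 2: 1/d_i2 = 1/f_2 - 1/d_o2 = 1/9.5 - 1/(-0.827) = 1.31457 cm^-1, so d_i2 = 0.761 cm.
m_2 = -(0.761)/(-0.827) = 0.9199.
Total m = m_1 x m_2 = (-0.4231)(0.9199) = -0.3892.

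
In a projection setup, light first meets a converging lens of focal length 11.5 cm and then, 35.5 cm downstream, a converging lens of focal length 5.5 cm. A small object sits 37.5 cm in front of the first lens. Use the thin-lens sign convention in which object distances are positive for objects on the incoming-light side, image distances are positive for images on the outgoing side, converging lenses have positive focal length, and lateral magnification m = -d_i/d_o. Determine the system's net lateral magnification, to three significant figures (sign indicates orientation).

0.181

Applying the thin-lens equation to the first lens, 1/11.5 = 1/37.5 + 1/d_i1, which gives d_i1 = 16.587 cm.
Its lateral magnification is m_1 = -d_i1/d_o1 = -(16.587)/37.5 = -0.4423.
Object distance for lens 2: d_o2 = 35.5 - 16.587 = 18.913 cm.
Applying the thin-lens equation again with f_2 = 5.5 cm and d_o2 = 18.913 cm gives d_i2 = 7.755 cm.
m_2 = -(7.755)/(18.913) = -0.4100.
Total m = m_1 x m_2 = (-0.4423)(-0.4100) = 0.1814.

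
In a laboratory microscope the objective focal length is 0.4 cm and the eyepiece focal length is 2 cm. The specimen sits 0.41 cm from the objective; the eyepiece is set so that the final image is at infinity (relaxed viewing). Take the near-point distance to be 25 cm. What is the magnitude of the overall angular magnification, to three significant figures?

500

Objective: 1/d_i = 1/f_obj - 1/d_o = 1/0.4 - 1/0.41 = 0.06098 cm^-1, so d_i = 16.400 cm.
m_obj = -d_i/d_o = -16.400/0.41 = -40.000.
Eyepiece angular magnification (image at infinity): M_eye = D/f_e = 25/2 = 12.500.
Overall M = m_obj x M_eye = (-40.000)(12.500) = -500.00.
|M| = 500.00.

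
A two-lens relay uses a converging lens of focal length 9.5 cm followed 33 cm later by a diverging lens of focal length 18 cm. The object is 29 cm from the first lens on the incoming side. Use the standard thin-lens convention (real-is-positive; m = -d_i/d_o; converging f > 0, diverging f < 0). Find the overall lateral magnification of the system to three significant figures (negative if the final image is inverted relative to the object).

-0.238

Applying the thin-lens equation to the first lens, 1/9.5 = 1/29 + 1/d_i1, which gives d_i1 = 14.128 cm.
Its lateral magnification is m_1 = -d_i1/d_o1 = -(14.128)/29 = -0.4872.
The intermediate image is 14.128 cm to the right of lens 1, so d_o2 = L - d_i1 = 33 - 14.128 = 18.872 cm.
Applying the thin-lens equation again with f_2 = -18 cm and d_o2 = 18.872 cm gives d_i2 = -9.213 cm.
m_2 = -(-9.213)/(18.872) = 0.4882.
Total m = m_1 x m_2 = (-0.4872)(0.4882) = -0.2378.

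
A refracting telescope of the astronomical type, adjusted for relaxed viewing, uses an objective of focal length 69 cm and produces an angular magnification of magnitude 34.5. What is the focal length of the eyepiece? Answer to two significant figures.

2.0 cm

|M| = f_obj/f_eye, so f_eye = f_obj/|M| = 69/34.5 = 2.000 cm.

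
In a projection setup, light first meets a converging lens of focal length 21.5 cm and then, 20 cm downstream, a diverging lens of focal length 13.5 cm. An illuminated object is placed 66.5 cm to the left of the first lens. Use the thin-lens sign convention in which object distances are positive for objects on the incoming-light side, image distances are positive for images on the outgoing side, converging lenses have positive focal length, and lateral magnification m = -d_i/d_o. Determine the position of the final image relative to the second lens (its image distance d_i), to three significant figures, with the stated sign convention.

First lens: d_i1 = 1/(1/21.5 - 1/66.5) = 31.772 cm.
This image would form 31.772 cm past lens 1, i.e. 11.772 cm beyond lens 2, so it is a virtual object for lens 2: d_o2 = 20 - 31.772 = -11.772 cm.
Second lens: d_i2 = 1/(1/(-13.5) - 1/(-11.772)) = 91.982 cm.

92.0 cm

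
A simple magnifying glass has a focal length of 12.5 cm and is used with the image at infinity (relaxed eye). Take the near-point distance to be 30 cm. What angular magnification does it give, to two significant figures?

M = D/f = 30/12.5 = 2.400.

2.4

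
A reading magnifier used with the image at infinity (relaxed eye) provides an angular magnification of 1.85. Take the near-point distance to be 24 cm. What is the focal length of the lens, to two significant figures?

13 cm

For the image at infinity, M = D/f.
f = D/M = 24/1.85 = 12.973 cm.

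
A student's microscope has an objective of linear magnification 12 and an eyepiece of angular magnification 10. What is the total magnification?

120

The overall magnification of a compound microscope is the product of the objective and eyepiece magnifications:
M = M_obj x M_eye = 12 x 10 = 120.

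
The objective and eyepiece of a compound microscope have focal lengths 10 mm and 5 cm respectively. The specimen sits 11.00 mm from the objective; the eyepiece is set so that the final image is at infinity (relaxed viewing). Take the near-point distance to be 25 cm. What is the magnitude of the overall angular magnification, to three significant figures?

Convert to cm: f_obj = 10 mm = 1 cm; d_o = 11.00 mm = 1.10 cm.
Objective: 1/d_i = 1/f_obj - 1/d_o = 1/1 - 1/1.10 = 0.09091 cm^-1, so d_i = 11.000 cm.
m_obj = -d_i/d_o = -11.000/1.10 = -10.000.
Eyepiece angular magnification (image at infinity): M_eye = D/f_e = 25/5 = 5.000.
Overall M = m_obj x M_eye = (-10.000)(5.000) = -50.00.
|M| = 50.00.

50.0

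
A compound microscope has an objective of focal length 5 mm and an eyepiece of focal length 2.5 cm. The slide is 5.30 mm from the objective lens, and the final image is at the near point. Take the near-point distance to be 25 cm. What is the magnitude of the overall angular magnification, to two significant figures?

180

Convert to cm: f_obj = 5 mm = 0.5 cm; d_o = 5.30 mm = 0.53 cm.
Objective: 1/d_i = 1/f_obj - 1/d_o = 1/0.5 - 1/0.53 = 0.11321 cm^-1, so d_i = 8.833 cm.
m_obj = -d_i/d_o = -8.833/0.53 = -16.667.
Eyepiece angular magnification (image at near point): M_eye = 1 + D/f_e = 1 + 25/2.5 = 11.000.
Overall M = m_obj x M_eye = (-16.667)(11.000) = -183.33.
|M| = 183.33.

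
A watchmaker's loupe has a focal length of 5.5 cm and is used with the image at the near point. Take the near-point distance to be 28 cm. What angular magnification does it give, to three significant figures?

6.09

M = 1 + D/f = 1 + 28/5.5 = 6.091.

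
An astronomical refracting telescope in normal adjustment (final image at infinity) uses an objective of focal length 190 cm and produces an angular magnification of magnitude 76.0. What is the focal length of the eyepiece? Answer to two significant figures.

2.5 cm

|M| = f_obj/f_eye, so f_eye = f_obj/|M| = 190/76.0 = 2.500 cm.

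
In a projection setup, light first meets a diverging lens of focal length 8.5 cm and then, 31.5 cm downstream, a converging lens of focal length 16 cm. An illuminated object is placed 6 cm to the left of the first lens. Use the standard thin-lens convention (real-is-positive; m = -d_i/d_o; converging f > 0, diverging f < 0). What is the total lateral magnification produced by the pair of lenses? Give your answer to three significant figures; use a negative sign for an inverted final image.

First lens: d_i1 = 1/(1/(-8.5) - 1/6) = -3.517 cm.
m_1 = -(-3.517)/6 = 0.5862.
With d_i1 < 0 the first image is virtual and lies on the object side; the object distance for lens 2 is d_o2 = 31.5 - (-3.517) = 35.017 cm.
Second lens: d_i2 = 1/(1/16 - 1/(35.017)) = 29.461 cm.
m_2 = -(29.461)/(35.017) = -0.8413.
Total m = m_1 x m_2 = (0.5862)(-0.8413) = -0.4932.

-0.493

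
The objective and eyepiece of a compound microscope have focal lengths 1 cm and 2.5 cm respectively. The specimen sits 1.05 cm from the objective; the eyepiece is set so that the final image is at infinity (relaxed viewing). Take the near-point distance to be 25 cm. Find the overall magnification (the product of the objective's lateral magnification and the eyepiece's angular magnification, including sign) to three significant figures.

-200

Objective: 1/d_i = 1/f_obj - 1/d_o = 1/1 - 1/1.05 = 0.04762 cm^-1, so d_i = 21.000 cm.
m_obj = -d_i/d_o = -21.000/1.05 = -20.000.
Eyepiece angular magnification (image at infinity): M_eye = D/f_e = 25/2.5 = 10.000.
Overall M = m_obj x M_eye = (-20.000)(10.000) = -200.00.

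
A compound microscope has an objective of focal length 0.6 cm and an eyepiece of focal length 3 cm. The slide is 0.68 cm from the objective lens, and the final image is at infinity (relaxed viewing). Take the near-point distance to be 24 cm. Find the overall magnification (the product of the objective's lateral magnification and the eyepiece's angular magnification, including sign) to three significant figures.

-60.0

Objective: 1/d_i = 1/f_obj - 1/d_o = 1/0.6 - 1/0.68 = 0.19608 cm^-1, so d_i = 5.100 cm.
m_obj = -d_i/d_o = -5.100/0.68 = -7.500.
Eyepiece angular magnification (image at infinity): M_eye = D/f_e = 24/3 = 8.000.
Overall M = m_obj x M_eye = (-7.500)(8.000) = -60.00.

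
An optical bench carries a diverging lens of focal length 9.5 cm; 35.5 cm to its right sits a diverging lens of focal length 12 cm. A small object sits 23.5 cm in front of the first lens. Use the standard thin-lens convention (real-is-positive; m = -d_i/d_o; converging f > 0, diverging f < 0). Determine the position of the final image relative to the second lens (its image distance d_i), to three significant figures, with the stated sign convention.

Lens 1: 1/d_i1 = 1/f_1 - 1/d_o1 = 1/(-9.5) - 1/23.5 = -0.14782 cm^-1, so d_i1 = -6.765 cm.
With d_i1 < 0 the first image is virtual and lies on the object side; the object distance for lens 2 is d_o2 = 35.5 - (-6.765) = 42.265 cm.
Lens 2: 1/d_i2 = 1/f_2 - 1/d_o2 = 1/(-12) - 1/(42.265) = -0.10699 cm^-1, so d_i2 = -9.346 cm.

-9.35 cm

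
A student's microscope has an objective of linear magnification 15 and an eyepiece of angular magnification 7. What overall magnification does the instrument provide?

105

The overall magnification of a compound microscope is the product of the objective and eyepiece magnifications:
M = M_obj x M_eye = 15 x 7 = 105.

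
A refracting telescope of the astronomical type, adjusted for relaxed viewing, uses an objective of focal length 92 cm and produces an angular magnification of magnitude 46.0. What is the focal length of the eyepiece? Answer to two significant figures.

|M| = f_obj/f_eye, so f_eye = f_obj/|M| = 92/46.0 = 2.000 cm.

2.0 cm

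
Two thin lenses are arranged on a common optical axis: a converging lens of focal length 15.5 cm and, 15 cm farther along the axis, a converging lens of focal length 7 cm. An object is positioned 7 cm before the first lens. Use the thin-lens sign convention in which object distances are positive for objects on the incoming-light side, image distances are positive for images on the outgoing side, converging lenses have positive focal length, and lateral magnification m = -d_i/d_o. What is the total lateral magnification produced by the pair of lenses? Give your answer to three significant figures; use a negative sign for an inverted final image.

First lens: d_i1 = 1/(1/15.5 - 1/7) = -12.765 cm.
m_1 = -(-12.765)/7 = 1.8235.
With d_i1 < 0 the first image is virtual and lies on the object side; the object distance for lens 2 is d_o2 = 15 - (-12.765) = 27.765 cm.
Second lens: d_i2 = 1/(1/7 - 1/(27.765)) = 9.360 cm.
m_2 = -(9.360)/(27.765) = -0.3371.
Total m = m_1 x m_2 = (1.8235)(-0.3371) = -0.6147.

-0.615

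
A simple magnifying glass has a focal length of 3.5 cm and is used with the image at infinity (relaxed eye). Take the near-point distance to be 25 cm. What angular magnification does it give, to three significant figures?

7.14

M = D/f = 25/3.5 = 7.143.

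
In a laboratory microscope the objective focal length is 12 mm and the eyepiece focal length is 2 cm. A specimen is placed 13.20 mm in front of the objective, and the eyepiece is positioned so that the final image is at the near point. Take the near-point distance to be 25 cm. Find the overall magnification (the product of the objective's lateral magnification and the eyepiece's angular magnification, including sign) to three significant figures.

-135

Convert to cm: f_obj = 12 mm = 1.2 cm; d_o = 13.20 mm = 1.32 cm.
Objective: 1/d_i = 1/f_obj - 1/d_o = 1/1.2 - 1/1.32 = 0.07576 cm^-1, so d_i = 13.200 cm.
m_obj = -d_i/d_o = -13.200/1.32 = -10.000.
Eyepiece angular magnification (image at near point): M_eye = 1 + D/f_e = 1 + 25/2 = 13.500.
Overall M = m_obj x M_eye = (-10.000)(13.500) = -135.00.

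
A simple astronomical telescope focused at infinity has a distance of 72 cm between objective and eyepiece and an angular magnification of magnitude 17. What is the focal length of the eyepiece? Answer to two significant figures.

4.0 cm

In normal adjustment the tube length equals f_obj + f_eye and |M| = f_obj/f_eye.
So f_obj = 17 f_eye and 17 f_eye + f_eye = 72 cm, giving f_eye = 72/18 = 4.000 cm and f_obj = 68.000 cm.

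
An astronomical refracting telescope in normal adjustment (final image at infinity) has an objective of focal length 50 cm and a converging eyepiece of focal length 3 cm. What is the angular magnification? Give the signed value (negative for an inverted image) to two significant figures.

-17

M = -f_obj/f_eye = -50/(3) = -16.667.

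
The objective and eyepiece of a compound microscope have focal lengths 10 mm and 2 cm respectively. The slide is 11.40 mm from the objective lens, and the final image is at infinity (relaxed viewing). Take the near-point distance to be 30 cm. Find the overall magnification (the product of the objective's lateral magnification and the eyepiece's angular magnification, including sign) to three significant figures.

Convert to cm: f_obj = 10 mm = 1 cm; d_o = 11.40 mm = 1.14 cm.
Objective: 1/d_i = 1/f_obj - 1/d_o = 1/1 - 1/1.14 = 0.12281 cm^-1, so d_i = 8.143 cm.
m_obj = -d_i/d_o = -8.143/1.14 = -7.143.
Eyepiece angular magnification (image at infinity): M_eye = D/f_e = 30/2 = 15.000.
Overall M = m_obj x M_eye = (-7.143)(15.000) = -107.14.

-107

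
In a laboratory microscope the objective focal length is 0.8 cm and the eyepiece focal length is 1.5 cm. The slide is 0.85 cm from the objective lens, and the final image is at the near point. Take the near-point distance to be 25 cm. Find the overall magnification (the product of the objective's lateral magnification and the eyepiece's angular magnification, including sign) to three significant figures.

Objective: 1/d_i = 1/f_obj - 1/d_o = 1/0.8 - 1/0.85 = 0.07353 cm^-1, so d_i = 13.600 cm.
m_obj = -d_i/d_o = -13.600/0.85 = -16.000.
Eyepiece angular magnification (image at near point): M_eye = 1 + D/f_e = 1 + 25/1.5 = 17.667.
Overall M = m_obj x M_eye = (-16.000)(17.667) = -282.67.

-283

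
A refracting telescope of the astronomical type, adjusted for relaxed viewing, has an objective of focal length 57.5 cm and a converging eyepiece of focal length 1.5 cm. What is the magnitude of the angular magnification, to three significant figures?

|M| = f_obj/|f_eye| = 57.5/1.5 = 38.333.

38.3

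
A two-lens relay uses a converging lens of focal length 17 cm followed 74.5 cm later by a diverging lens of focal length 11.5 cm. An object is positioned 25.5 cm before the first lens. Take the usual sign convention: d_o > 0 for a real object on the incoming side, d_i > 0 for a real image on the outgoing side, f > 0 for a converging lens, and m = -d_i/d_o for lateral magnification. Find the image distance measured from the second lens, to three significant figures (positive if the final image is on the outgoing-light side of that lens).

Lens 1: 1/d_i1 = 1/f_1 - 1/d_o1 = 1/17 - 1/25.5 = 0.01961 cm^-1, so d_i1 = 51.000 cm.
The intermediate image is 51.000 cm to the right of lens 1, so d_o2 = L - d_i1 = 74.5 - 51.000 = 23.500 cm.
Lens 2: 1/d_i2 = 1/f_2 - 1/d_o2 = 1/(-11.5) - 1/(23.500) = -0.12951 cm^-1, so d_i2 = -7.721 cm.

-7.72 cm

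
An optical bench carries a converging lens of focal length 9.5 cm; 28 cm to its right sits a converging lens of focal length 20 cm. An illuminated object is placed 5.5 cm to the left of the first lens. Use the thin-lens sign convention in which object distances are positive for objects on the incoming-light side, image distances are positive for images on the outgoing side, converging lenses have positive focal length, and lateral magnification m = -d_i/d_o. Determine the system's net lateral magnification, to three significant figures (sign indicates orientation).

-2.26

Applying the thin-lens equation to the first lens, 1/9.5 = 1/5.5 + 1/d_i1, which gives d_i1 = -13.062 cm.
Its lateral magnification is m_1 = -d_i1/d_o1 = -(-13.062)/5.5 = 2.3750.
The intermediate image is virtual, 13.062 cm to the left of lens 1, so d_o2 = L - d_i1 = 28 - (-13.062) = 41.062 cm.
Applying the thin-lens equation again with f_2 = 20 cm and d_o2 = 41.062 cm gives d_i2 = 38.991 cm.
m_2 = -(38.991)/(41.062) = -0.9496.
Overall magnification: m = m_1 m_2 = -2.2552.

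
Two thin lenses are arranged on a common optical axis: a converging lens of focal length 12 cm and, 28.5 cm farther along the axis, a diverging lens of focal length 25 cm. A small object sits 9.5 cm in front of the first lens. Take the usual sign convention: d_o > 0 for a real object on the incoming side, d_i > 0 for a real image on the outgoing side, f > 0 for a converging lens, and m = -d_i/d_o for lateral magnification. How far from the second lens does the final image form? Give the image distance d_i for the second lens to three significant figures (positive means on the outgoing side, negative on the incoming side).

-18.7 cm

Applying the thin-lens equation to the first lens, 1/12 = 1/9.5 + 1/d_i1, which gives d_i1 = -45.600 cm.
The intermediate image is virtual, 45.600 cm to the left of lens 1, so d_o2 = L - d_i1 = 28.5 - (-45.600) = 74.100 cm.
Applying the thin-lens equation again with f_2 = -25 cm and d_o2 = 74.100 cm gives d_i2 = -18.693 cm.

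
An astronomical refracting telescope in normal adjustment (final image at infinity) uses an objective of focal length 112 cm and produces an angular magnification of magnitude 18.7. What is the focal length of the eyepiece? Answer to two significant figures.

6.0 cm

|M| = f_obj/f_eye, so f_eye = f_obj/|M| = 112/18.7 = 5.989 cm.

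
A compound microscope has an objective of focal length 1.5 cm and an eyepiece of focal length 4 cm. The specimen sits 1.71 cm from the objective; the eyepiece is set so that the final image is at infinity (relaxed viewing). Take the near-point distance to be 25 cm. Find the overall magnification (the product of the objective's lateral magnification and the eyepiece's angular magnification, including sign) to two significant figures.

-45

Objective: 1/d_i = 1/f_obj - 1/d_o = 1/1.5 - 1/1.71 = 0.08187 cm^-1, so d_i = 12.214 cm.
m_obj = -d_i/d_o = -12.214/1.71 = -7.143.
Eyepiece angular magnification (image at infinity): M_eye = D/f_e = 25/4 = 6.250.
Overall M = m_obj x M_eye = (-7.143)(6.250) = -44.64.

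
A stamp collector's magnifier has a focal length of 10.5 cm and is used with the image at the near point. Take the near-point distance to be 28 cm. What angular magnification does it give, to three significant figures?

M = 1 + D/f = 1 + 28/10.5 = 3.667.

3.67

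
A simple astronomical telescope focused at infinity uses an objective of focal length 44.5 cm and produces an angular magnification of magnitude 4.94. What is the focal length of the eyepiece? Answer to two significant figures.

|M| = f_obj/f_eye, so f_eye = f_obj/|M| = 44.5/4.94 = 9.008 cm.

9.0 cm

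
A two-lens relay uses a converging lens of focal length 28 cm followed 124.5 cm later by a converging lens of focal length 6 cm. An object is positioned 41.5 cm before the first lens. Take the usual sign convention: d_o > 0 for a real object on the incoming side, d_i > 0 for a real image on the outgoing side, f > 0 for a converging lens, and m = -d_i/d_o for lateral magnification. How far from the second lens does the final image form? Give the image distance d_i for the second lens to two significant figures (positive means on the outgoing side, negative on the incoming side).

7.1 cm

Lens 1: 1/d_i1 = 1/f_1 - 1/d_o1 = 1/28 - 1/41.5 = 0.01162 cm^-1, so d_i1 = 86.074 cm.
Object distance for lens 2: d_o2 = 124.5 - 86.074 = 38.426 cm.
Lens 2: 1/d_i2 = 1/f_2 - 1/d_o2 = 1/6 - 1/(38.426) = 0.14064 cm^-1, so d_i2 = 7.110 cm.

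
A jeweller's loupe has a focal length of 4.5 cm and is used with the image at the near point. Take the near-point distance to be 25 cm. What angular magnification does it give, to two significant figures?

M = 1 + D/f = 1 + 25/4.5 = 6.556.

6.6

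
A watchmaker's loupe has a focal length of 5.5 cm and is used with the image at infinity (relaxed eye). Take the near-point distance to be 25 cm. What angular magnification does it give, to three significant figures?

M = D/f = 25/5.5 = 4.545.

4.55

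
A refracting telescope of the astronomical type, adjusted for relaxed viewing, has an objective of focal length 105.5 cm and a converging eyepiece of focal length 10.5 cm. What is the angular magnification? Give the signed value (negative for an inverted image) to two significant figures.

-10

M = -f_obj/f_eye = -105.5/(10.5) = -10.048.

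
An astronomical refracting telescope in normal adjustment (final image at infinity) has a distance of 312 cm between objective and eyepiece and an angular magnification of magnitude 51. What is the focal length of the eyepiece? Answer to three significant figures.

6.00 cm

In normal adjustment the tube length equals f_obj + f_eye and |M| = f_obj/f_eye.
So f_obj = 51 f_eye and 51 f_eye + f_eye = 312 cm, giving f_eye = 312/52 = 6.000 cm and f_obj = 306.000 cm.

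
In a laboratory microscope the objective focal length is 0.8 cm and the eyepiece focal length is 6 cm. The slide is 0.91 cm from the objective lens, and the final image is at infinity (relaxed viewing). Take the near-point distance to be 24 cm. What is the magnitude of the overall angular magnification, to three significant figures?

29.1

Objective: 1/d_i = 1/f_obj - 1/d_o = 1/0.8 - 1/0.91 = 0.15110 cm^-1, so d_i = 6.618 cm.
m_obj = -d_i/d_o = -6.618/0.91 = -7.273.
Eyepiece angular magnification (image at infinity): M_eye = D/f_e = 24/6 = 4.000.
Overall M = m_obj x M_eye = (-7.273)(4.000) = -29.09.
|M| = 29.09.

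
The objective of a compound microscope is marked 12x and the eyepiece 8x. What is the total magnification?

The overall magnification of a compound microscope is the product of the objective and eyepiece magnifications:
M = M_obj x M_eye = 12 x 8 = 96.

96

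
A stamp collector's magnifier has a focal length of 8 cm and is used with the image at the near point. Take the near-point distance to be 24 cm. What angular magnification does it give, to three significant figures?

4.00

M = 1 + D/f = 1 + 24/8 = 4.000.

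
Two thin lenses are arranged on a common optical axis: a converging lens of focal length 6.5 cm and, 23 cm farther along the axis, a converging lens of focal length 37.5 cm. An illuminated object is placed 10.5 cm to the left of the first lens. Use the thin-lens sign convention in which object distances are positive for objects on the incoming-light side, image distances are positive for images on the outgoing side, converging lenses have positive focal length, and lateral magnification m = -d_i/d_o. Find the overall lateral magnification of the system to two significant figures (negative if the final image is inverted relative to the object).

Applying the thin-lens equation to the first lens, 1/6.5 = 1/10.5 + 1/d_i1, which gives d_i1 = 17.062 cm.
Its lateral magnification is m_1 = -d_i1/d_o1 = -(17.062)/10.5 = -1.6250.
The intermediate image is 17.062 cm to the right of lens 1, so d_o2 = L - d_i1 = 23 - 17.062 = 5.938 cm.
Applying the thin-lens equation again with f_2 = 37.5 cm and d_o2 = 5.938 cm gives d_i2 = -7.054 cm.
m_2 = -(-7.054)/(5.938) = 1.1881.
The system's lateral magnification is m_1 m_2 = (-1.6250)(1.1881) = -1.9307.

-1.9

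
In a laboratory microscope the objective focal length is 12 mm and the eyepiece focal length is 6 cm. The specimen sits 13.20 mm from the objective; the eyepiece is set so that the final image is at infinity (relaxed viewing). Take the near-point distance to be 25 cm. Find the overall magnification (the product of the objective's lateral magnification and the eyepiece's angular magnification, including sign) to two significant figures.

-42

Convert to cm: f_obj = 12 mm = 1.2 cm; d_o = 13.20 mm = 1.32 cm.
Objective: 1/d_i = 1/f_obj - 1/d_o = 1/1.2 - 1/1.32 = 0.07576 cm^-1, so d_i = 13.200 cm.
m_obj = -d_i/d_o = -13.200/1.32 = -10.000.
Eyepiece angular magnification (image at infinity): M_eye = D/f_e = 25/6 = 4.167.
Overall M = m_obj x M_eye = (-10.000)(4.167) = -41.67.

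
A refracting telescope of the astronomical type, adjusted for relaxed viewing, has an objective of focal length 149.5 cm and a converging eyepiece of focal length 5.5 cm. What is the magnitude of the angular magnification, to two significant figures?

|M| = f_obj/|f_eye| = 149.5/5.5 = 27.182.

27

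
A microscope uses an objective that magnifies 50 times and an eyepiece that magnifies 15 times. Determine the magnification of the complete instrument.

The overall magnification of a compound microscope is the product of the objective and eyepiece magnifications:
M = M_obj x M_eye = 50 x 15 = 750.

750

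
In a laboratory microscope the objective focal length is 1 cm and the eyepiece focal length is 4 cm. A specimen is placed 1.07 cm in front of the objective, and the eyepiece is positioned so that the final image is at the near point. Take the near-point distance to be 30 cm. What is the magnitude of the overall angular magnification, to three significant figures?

Objective: 1/d_i = 1/f_obj - 1/d_o = 1/1 - 1/1.07 = 0.06542 cm^-1, so d_i = 15.286 cm.
m_obj = -d_i/d_o = -15.286/1.07 = -14.286.
Eyepiece angular magnification (image at near point): M_eye = 1 + D/f_e = 1 + 30/4 = 8.500.
Overall M = m_obj x M_eye = (-14.286)(8.500) = -121.43.
|M| = 121.43.

121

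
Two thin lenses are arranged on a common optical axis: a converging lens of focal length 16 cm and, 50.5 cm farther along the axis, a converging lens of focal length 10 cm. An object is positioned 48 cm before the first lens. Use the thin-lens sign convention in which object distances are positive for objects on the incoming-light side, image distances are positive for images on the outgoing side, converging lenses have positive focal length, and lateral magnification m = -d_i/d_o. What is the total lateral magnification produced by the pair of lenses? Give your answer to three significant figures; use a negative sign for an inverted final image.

0.303

First lens: d_i1 = 1/(1/16 - 1/48) = 24.000 cm.
m_1 = -(24.000)/48 = -0.5000.
The intermediate image is 24.000 cm to the right of lens 1, so d_o2 = L - d_i1 = 50.5 - 24.000 = 26.500 cm.
Second lens: d_i2 = 1/(1/10 - 1/(26.500)) = 16.061 cm.
m_2 = -(16.061)/(26.500) = -0.6061.
Total m = m_1 x m_2 = (-0.5000)(-0.6061) = 0.3030.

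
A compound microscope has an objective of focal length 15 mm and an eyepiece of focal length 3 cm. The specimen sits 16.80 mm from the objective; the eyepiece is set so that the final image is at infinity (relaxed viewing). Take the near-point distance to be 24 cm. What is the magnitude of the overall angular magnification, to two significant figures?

67

Convert to cm: f_obj = 15 mm = 1.5 cm; d_o = 16.80 mm = 1.68 cm.
Objective: 1/d_i = 1/f_obj - 1/d_o = 1/1.5 - 1/1.68 = 0.07143 cm^-1, so d_i = 14.000 cm.
m_obj = -d_i/d_o = -14.000/1.68 = -8.333.
Eyepiece angular magnification (image at infinity): M_eye = D/f_e = 24/3 = 8.000.
Overall M = m_obj x M_eye = (-8.333)(8.000) = -66.67.
|M| = 66.67.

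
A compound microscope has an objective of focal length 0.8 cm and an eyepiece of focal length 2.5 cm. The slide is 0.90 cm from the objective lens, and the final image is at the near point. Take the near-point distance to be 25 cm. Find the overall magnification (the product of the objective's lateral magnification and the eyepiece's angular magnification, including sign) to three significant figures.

Objective: 1/d_i = 1/f_obj - 1/d_o = 1/0.8 - 1/0.90 = 0.13889 cm^-1, so d_i = 7.200 cm.
m_obj = -d_i/d_o = -7.200/0.90 = -8.000.
Eyepiece angular magnification (image at near point): M_eye = 1 + D/f_e = 1 + 25/2.5 = 11.000.
Overall M = m_obj x M_eye = (-8.000)(11.000) = -88.00.

-88.0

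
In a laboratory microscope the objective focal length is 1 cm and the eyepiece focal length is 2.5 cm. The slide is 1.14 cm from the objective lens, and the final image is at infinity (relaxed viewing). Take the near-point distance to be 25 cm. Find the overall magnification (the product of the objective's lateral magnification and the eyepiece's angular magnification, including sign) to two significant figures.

Objective: 1/d_i = 1/f_obj - 1/d_o = 1/1 - 1/1.14 = 0.12281 cm^-1, so d_i = 8.143 cm.
m_obj = -d_i/d_o = -8.143/1.14 = -7.143.
Eyepiece angular magnification (image at infinity): M_eye = D/f_e = 25/2.5 = 10.000.
Overall M = m_obj x M_eye = (-7.143)(10.000) = -71.43.

-71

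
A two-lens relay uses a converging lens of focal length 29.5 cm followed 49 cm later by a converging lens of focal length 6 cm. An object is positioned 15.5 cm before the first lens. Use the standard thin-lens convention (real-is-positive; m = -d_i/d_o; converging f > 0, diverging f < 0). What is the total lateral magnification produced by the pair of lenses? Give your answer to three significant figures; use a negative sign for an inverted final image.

-0.167

First lens: d_i1 = 1/(1/29.5 - 1/15.5) = -32.661 cm.
m_1 = -(-32.661)/15.5 = 2.1071.
The intermediate image is virtual, 32.661 cm to the left of lens 1, so d_o2 = L - d_i1 = 49 - (-32.661) = 81.661 cm.
Second lens: d_i2 = 1/(1/6 - 1/(81.661)) = 6.476 cm.
m_2 = -(6.476)/(81.661) = -0.0793.
Total m = m_1 x m_2 = (2.1071)(-0.0793) = -0.1671.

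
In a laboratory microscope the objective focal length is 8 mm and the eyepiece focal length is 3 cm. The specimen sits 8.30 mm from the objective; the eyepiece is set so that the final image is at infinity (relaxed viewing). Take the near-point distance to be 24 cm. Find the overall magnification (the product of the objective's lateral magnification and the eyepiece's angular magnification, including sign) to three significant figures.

-213

Convert to cm: f_obj = 8 mm = 0.8 cm; d_o = 8.30 mm = 0.83 cm.
Objective: 1/d_i = 1/f_obj - 1/d_o = 1/0.8 - 1/0.83 = 0.04518 cm^-1, so d_i = 22.133 cm.
m_obj = -d_i/d_o = -22.133/0.83 = -26.667.
Eyepiece angular magnification (image at infinity): M_eye = D/f_e = 24/3 = 8.000.
Overall M = m_obj x M_eye = (-26.667)(8.000) = -213.33.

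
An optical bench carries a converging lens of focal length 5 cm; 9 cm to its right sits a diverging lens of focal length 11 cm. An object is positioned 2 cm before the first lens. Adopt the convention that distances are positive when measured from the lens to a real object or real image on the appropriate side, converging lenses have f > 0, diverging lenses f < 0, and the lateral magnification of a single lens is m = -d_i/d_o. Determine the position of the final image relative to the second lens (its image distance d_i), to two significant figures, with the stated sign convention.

-5.8 cm

First lens: d_i1 = 1/(1/5 - 1/2) = -3.333 cm.
The intermediate image is virtual, 3.333 cm to the left of lens 1, so d_o2 = L - d_i1 = 9 - (-3.333) = 12.333 cm.
Second lens: d_i2 = 1/(1/(-11) - 1/(12.333)) = -5.814 cm.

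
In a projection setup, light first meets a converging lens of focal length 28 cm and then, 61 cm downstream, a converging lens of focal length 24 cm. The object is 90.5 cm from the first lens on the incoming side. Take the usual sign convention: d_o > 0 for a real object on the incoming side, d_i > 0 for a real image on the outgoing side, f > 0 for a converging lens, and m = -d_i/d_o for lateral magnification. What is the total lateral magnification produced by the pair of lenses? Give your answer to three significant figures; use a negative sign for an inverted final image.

First lens: d_i1 = 1/(1/28 - 1/90.5) = 40.544 cm.
m_1 = -(40.544)/90.5 = -0.4480.
Object distance for lens 2: d_o2 = 61 - 40.544 = 20.456 cm.
Second lens: d_i2 = 1/(1/24 - 1/(20.456)) = -138.528 cm.
m_2 = -(-138.528)/(20.456) = 6.7720.
The system's lateral magnification is m_1 m_2 = (-0.4480)(6.7720) = -3.0339.

-3.03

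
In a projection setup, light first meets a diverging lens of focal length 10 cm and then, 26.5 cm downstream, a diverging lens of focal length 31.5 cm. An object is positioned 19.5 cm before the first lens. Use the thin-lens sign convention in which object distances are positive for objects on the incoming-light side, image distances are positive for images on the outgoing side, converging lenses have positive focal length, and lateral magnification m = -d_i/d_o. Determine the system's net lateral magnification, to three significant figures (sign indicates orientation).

0.165

Lens 1: 1/d_i1 = 1/f_1 - 1/d_o1 = 1/(-10) - 1/19.5 = -0.15128 cm^-1, so d_i1 = -6.610 cm.
m_1 = -(-6.610)/19.5 = 0.3390.
With d_i1 < 0 the first image is virtual and lies on the object side; the object distance for lens 2 is d_o2 = 26.5 - (-6.610) = 33.110 cm.
Lens 2: 1/d_i2 = 1/f_2 - 1/d_o2 = 1/(-31.5) - 1/(33.110) = -0.06195 cm^-1, so d_i2 = -16.143 cm.
m_2 = -(-16.143)/(33.110) = 0.4875.
The system's lateral magnification is m_1 m_2 = (0.3390)(0.4875) = 0.1653.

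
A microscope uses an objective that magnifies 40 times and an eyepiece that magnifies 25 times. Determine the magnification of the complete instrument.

The overall magnification of a compound microscope is the product of the objective and eyepiece magnifications:
M = M_obj x M_eye = 40 x 25 = 1000.

1000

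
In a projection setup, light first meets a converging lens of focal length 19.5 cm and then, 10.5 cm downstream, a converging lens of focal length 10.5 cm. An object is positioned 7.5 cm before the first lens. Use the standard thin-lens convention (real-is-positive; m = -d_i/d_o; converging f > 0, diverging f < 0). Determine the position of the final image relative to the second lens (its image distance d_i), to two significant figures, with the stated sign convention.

20 cm

Applying the thin-lens equation to the first lens, 1/19.5 = 1/7.5 + 1/d_i1, which gives d_i1 = -12.188 cm.
The intermediate image is virtual, 12.188 cm to the left of lens 1, so d_o2 = L - d_i1 = 10.5 - (-12.188) = 22.688 cm.
Applying the thin-lens equation again with f_2 = 10.5 cm and d_o2 = 22.688 cm gives d_i2 = 19.546 cm.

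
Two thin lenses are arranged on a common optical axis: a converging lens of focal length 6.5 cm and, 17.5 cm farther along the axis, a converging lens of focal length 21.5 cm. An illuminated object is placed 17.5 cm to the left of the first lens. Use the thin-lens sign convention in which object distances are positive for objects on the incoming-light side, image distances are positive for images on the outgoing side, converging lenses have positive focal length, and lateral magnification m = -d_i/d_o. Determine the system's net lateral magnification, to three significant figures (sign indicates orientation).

-0.886

Lens 1: 1/d_i1 = 1/f_1 - 1/d_o1 = 1/6.5 - 1/17.5 = 0.09670 cm^-1, so d_i1 = 10.341 cm.
m_1 = -(10.341)/17.5 = -0.5909.
Object distance for lens 2: d_o2 = 17.5 - 10.341 = 7.159 cm.
Lens 2: 1/d_i2 = 1/f_2 - 1/d_o2 = 1/21.5 - 1/(7.159) = -0.09317 cm^-1, so d_i2 = -10.733 cm.
m_2 = -(-10.733)/(7.159) = 1.4992.
Total m = m_1 x m_2 = (-0.5909)(1.4992) = -0.8859.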